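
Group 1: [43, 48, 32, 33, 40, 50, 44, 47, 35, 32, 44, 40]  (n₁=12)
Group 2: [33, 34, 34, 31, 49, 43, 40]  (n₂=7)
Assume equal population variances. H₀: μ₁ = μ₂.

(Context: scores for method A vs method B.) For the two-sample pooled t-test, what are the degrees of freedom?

df = n₁ + n₂ − 2 = 12 + 7 − 2 = 17

degrees of freedom = 17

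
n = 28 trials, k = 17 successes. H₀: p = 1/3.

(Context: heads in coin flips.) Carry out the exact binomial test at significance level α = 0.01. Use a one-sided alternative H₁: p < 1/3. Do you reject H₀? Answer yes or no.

Exact binomial: n=28, k=17, p₀=1/3=0.3333
P(X≤17) from Σ C(n,i)·p₀^i·(1−p₀)^(n−i)
p-value (one-sided, H₁ less) = 0.99922
At α=0.01: p ≥ α → fail to reject H₀

reject H₀: no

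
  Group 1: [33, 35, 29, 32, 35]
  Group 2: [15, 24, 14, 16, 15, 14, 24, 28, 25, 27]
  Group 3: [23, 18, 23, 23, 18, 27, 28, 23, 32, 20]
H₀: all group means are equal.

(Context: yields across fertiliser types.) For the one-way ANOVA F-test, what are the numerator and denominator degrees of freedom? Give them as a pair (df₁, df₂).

k = 3 groups, N = 25 total
df = (k−1, N−k) = (3−1, 25−3) = (2, 22)

degrees of freedom = [2, 22]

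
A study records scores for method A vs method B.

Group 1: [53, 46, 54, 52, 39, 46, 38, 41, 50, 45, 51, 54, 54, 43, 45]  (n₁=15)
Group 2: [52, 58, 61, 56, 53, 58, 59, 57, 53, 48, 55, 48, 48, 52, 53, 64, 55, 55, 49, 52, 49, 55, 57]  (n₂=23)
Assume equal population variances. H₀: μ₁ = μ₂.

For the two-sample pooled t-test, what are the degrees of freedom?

df = n₁ + n₂ − 2 = 15 + 23 − 2 = 36

degrees of freedom = 36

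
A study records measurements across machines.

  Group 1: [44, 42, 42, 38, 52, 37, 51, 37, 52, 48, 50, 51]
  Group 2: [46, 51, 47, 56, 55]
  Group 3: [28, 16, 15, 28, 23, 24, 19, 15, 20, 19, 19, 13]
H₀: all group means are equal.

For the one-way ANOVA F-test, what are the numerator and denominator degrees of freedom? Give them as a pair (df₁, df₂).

degrees of freedom = [2, 26]

k = 3 groups, N = 29 total
df = (k−1, N−k) = (3−1, 29−3) = (2, 26)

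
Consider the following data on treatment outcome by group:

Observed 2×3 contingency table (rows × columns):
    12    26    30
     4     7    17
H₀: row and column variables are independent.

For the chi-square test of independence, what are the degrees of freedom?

df = (r−1)(c−1) = (2−1)·(3−1) = 2

degrees of freedom = 2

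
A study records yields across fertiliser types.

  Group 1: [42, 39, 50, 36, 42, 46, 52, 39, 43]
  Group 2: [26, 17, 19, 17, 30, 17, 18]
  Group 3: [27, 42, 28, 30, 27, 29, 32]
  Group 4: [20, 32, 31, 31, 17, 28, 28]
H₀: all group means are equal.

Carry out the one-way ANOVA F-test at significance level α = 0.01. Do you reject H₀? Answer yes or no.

reject H₀: yes

Group means [43.22, 20.57, 30.71, 26.71], grand mean 31.167
SSB = Σnᵢ(x̄ᵢ−x̄)² = 2234.040; SSW = ΣΣ(x−x̄ᵢ)² = 762.127
MSB = 2234.040/3 = 744.6799; MSW = 762.127/26 = 29.3126
F = MSB/MSW = 25.4048
df = (3, 26)
p-value (upper-tail) = 0.00000
At α=0.01: p < α → reject H₀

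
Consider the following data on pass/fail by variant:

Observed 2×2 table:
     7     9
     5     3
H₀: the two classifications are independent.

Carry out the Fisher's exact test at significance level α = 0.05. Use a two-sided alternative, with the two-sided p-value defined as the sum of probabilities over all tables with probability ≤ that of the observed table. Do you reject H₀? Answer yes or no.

reject H₀: no

Margins: r₁=16, r₂=8, c₁=12, c₂=12, n=24
p_obs = C(16,7)·C(8,5)/C(24,12); sum pmf over tables with pmf ≤ p_obs
p-value (two-sided) = 0.66685
At α=0.05: p ≥ α → fail to reject H₀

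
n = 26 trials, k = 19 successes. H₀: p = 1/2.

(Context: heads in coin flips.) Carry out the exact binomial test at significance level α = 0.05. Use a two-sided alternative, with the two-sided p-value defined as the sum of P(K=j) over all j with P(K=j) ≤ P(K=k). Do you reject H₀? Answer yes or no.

Exact binomial: n=26, k=19, p₀=1/2=0.5000
P(X=j) = C(n,j)·p₀^j·(1−p₀)^(n−j); p = Σ P(X=j) over j with P(X=j) ≤ P(X=19)
p-value (two-sided) = 0.02896
At α=0.05: p < α → reject H₀

reject H₀: yes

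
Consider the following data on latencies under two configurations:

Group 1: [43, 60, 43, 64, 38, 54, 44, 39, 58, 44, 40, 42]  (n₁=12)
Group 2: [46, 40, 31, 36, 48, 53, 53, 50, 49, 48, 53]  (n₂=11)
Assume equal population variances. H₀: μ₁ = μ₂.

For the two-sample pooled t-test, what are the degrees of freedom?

df = n₁ + n₂ − 2 = 12 + 11 − 2 = 21

degrees of freedom = 21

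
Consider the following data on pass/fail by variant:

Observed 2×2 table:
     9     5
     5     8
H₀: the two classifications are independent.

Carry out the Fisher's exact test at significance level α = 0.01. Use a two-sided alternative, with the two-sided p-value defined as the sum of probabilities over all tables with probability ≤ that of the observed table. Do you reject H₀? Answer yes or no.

reject H₀: no

Margins: r₁=14, r₂=13, c₁=14, c₂=13, n=27
p_obs = C(14,9)·C(13,5)/C(27,14); sum pmf over tables with pmf ≤ p_obs
p-value (two-sided) = 0.25680
At α=0.01: p ≥ α → fail to reject H₀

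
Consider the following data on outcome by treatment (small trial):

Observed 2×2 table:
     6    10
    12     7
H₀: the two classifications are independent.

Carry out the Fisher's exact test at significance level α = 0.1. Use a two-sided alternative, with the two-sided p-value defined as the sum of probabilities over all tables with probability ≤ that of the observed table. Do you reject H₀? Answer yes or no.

reject H₀: no

Margins: r₁=16, r₂=19, c₁=18, c₂=17, n=35
p_obs = C(16,6)·C(19,12)/C(35,18); sum pmf over tables with pmf ≤ p_obs
p-value (two-sided) = 0.18114
At α=0.1: p ≥ α → fail to reject H₀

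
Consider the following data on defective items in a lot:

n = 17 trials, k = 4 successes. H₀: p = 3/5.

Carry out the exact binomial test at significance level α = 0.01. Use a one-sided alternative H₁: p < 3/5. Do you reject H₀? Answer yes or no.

Exact binomial: n=17, k=4, p₀=3/5=0.6000
P(X≤4) from Σ C(n,i)·p₀^i·(1−p₀)^(n−i)
p-value (one-sided, H₁ less) = 0.00252
At α=0.01: p < α → reject H₀

reject H₀: yes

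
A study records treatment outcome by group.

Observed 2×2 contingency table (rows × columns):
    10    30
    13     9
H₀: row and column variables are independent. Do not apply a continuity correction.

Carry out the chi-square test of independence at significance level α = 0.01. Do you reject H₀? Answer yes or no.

Row totals [40, 22], col totals [23, 39], n=62
χ² = (10−14.84)²/14.84 + (30−25.16)²/25.16 + (13−8.16)²/8.16 + (9−13.84)²/13.84 = 7.0690
df = 1
p-value (upper-tail) = 0.00784
At α=0.01: p < α → reject H₀

reject H₀: yes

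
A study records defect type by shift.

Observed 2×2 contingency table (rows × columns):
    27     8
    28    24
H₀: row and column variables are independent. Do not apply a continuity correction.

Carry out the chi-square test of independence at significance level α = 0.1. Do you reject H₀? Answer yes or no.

Row totals [35, 52], col totals [55, 32], n=87
χ² = (27−22.13)²/22.13 + (8−12.87)²/12.87 + (28−32.87)²/32.87 + (24−19.13)²/19.13 = 4.8828
df = 1
p-value (upper-tail) = 0.02713
At α=0.1: p < α → reject H₀

reject H₀: yes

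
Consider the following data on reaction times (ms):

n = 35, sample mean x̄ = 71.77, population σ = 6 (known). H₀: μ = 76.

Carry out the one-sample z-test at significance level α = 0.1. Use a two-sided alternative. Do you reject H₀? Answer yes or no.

reject H₀: yes

SE = σ/√n = 6/√35 = 1.0142
z = (x̄−μ₀)/SE = (71.77−76)/1.0142 = -4.1708
p-value (two-sided) = 0.00003
At α=0.1: p < α → reject H₀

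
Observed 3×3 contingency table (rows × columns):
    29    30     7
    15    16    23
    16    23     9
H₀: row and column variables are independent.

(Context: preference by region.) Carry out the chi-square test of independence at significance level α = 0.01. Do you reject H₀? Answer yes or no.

Row totals [66, 54, 48], col totals [60, 69, 39], n=168
χ² = (29−23.57)²/23.57 + (30−27.11)²/27.11 + (7−15.32)²/15.32 + (15−19.29)²/19.29 + (16−22.18)²/22.18 + (23−12.54)²/12.54 + (16−17.14)²/17.14 + (23−19.71)²/19.71 + (9−11.14)²/11.14 = 18.5232
df = 4
p-value (upper-tail) = 0.00097
At α=0.01: p < α → reject H₀

reject H₀: yes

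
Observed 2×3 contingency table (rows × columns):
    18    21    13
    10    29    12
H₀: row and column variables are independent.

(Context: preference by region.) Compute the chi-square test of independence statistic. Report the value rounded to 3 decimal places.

test statistic = 3.596

Row totals [52, 51], col totals [28, 50, 25], n=103
χ² = (18−14.14)²/14.14 + (21−25.24)²/25.24 + (13−12.62)²/12.62 + (10−13.86)²/13.86 + (29−24.76)²/24.76 + (12−12.38)²/12.38 = 3.5963
df = 2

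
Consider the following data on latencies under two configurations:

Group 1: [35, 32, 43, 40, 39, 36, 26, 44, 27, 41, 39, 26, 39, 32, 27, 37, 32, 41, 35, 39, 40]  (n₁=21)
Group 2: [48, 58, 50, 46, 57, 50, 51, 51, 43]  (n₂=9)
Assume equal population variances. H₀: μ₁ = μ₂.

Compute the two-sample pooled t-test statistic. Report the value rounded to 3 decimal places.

test statistic = -6.813

x̄₁=35.714, s₁=5.667, n₁=21
x̄₂=50.444, s₂=4.773, n₂=9
s_p² = [20·5.667² + 8·4.773²]/28 = 29.4467
SE = √(s_p²·(1/21+1/9)) = 2.1620
t = (35.714−50.444)/2.1620 = -6.8133
df = 28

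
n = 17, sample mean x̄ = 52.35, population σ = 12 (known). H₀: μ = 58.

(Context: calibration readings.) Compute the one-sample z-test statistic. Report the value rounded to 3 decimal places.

test statistic = -1.941

SE = σ/√n = 12/√17 = 2.9104
z = (x̄−μ₀)/SE = (52.35−58)/2.9104 = -1.9413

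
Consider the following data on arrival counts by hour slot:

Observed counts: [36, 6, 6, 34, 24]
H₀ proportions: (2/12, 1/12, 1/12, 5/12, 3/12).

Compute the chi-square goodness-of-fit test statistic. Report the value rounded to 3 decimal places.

test statistic = 23.419

n = 106; E_i = n·p_i = [17.67, 8.83, 8.83, 44.17, 26.50]
χ² = (36−17.67)²/17.67 + (6−8.83)²/8.83 + (6−8.83)²/8.83 + (34−44.17)²/44.17 + (24−26.50)²/26.50 = 23.4189
df = 4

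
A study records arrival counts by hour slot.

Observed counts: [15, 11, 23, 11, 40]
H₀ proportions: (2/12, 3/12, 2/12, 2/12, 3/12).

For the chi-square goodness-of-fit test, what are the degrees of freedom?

df = k − 1 = 5 − 1 = 4

degrees of freedom = 4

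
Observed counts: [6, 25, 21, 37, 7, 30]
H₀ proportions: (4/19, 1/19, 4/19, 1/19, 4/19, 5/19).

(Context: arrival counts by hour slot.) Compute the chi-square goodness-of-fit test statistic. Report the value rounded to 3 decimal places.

n = 126; E_i = n·p_i = [26.53, 6.63, 26.53, 6.63, 26.53, 33.16]
χ² = (6−26.53)²/26.53 + (25−6.63)²/6.63 + (21−26.53)²/26.53 + (37−6.63)²/6.63 + (7−26.53)²/26.53 + (30−33.16)²/33.16 = 221.6548
df = 5

test statistic = 221.655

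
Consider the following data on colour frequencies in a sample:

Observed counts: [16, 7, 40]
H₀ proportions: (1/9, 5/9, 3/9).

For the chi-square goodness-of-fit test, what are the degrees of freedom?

degrees of freedom = 2

df = k − 1 = 3 − 1 = 2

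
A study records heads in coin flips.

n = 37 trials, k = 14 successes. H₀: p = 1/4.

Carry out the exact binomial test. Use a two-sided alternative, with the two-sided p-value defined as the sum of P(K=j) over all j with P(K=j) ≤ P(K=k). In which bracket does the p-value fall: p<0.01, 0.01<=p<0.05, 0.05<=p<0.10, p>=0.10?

p-value bracket: 0.05<=p<0.10

Exact binomial: n=37, k=14, p₀=1/4=0.2500
P(X=j) = C(n,j)·p₀^j·(1−p₀)^(n−j); p = Σ P(X=j) over j with P(X=j) ≤ P(X=14)
p-value (two-sided) = 0.08604
→ bracket: 0.05<=p<0.10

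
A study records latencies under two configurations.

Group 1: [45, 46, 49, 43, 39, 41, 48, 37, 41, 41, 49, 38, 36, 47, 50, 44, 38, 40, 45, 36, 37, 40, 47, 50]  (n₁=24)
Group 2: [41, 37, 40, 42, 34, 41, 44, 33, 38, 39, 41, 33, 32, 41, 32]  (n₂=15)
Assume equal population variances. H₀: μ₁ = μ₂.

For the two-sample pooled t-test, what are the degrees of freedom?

degrees of freedom = 37

df = n₁ + n₂ − 2 = 24 + 15 − 2 = 37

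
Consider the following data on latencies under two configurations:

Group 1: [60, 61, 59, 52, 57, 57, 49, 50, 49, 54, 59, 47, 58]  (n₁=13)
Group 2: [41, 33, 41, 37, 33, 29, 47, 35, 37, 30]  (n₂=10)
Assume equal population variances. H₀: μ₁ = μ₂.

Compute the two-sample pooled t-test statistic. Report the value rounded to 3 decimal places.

test statistic = 8.530

x̄₁=54.769, s₁=4.833, n₁=13
x̄₂=36.300, s₂=5.539, n₂=10
s_p² = [12·4.833² + 9·5.539²]/21 = 26.4956
SE = √(s_p²·(1/13+1/10)) = 2.1651
t = (54.769−36.300)/2.1651 = 8.5304
df = 21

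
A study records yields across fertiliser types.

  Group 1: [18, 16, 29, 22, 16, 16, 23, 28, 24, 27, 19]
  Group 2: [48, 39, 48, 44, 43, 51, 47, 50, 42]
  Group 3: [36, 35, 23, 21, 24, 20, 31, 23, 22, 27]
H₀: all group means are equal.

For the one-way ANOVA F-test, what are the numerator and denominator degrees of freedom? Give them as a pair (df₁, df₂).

degrees of freedom = [2, 27]

k = 3 groups, N = 30 total
df = (k−1, N−k) = (3−1, 30−3) = (2, 27)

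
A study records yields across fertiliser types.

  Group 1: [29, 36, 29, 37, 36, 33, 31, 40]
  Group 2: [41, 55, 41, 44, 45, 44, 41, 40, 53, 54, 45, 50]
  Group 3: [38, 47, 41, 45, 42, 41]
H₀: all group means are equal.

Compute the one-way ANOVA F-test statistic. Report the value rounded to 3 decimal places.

Group means [33.88, 46.08, 42.33], grand mean 41.462
SSB = Σnᵢ(x̄ᵢ−x̄)² = 721.337; SSW = ΣΣ(x−x̄ᵢ)² = 495.125
MSB = 721.337/2 = 360.6683; MSW = 495.125/23 = 21.5272
F = MSB/MSW = 16.7541
df = (2, 23)

test statistic = 16.754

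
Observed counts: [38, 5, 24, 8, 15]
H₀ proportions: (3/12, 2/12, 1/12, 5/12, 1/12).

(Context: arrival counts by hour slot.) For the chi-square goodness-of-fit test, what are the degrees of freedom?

degrees of freedom = 4

df = k − 1 = 5 − 1 = 4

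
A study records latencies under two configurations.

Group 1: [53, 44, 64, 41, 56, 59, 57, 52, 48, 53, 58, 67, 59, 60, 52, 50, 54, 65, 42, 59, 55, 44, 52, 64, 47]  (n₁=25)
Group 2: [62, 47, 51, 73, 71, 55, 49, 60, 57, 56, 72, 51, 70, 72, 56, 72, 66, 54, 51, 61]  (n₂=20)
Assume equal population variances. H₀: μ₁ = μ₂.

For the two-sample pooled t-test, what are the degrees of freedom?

degrees of freedom = 43

df = n₁ + n₂ − 2 = 25 + 20 − 2 = 43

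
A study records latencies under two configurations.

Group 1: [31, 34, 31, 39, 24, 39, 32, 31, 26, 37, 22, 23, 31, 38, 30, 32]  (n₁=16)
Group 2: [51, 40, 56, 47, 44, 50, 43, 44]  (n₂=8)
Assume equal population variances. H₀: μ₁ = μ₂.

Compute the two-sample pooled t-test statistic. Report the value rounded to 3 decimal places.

test statistic = -6.733

x̄₁=31.250, s₁=5.434, n₁=16
x̄₂=46.875, s₂=5.194, n₂=8
s_p² = [15·5.434² + 7·5.194²]/22 = 28.7216
SE = √(s_p²·(1/16+1/8)) = 2.3206
t = (31.250−46.875)/2.3206 = -6.7331
df = 22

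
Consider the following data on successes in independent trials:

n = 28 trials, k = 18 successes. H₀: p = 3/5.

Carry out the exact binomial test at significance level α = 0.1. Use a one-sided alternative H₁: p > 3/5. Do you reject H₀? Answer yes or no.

reject H₀: no

Exact binomial: n=28, k=18, p₀=3/5=0.6000
P(X≥18) from Σ C(n,i)·p₀^i·(1−p₀)^(n−i)
p-value (one-sided, H₁ greater) = 0.39857
At α=0.1: p ≥ α → fail to reject H₀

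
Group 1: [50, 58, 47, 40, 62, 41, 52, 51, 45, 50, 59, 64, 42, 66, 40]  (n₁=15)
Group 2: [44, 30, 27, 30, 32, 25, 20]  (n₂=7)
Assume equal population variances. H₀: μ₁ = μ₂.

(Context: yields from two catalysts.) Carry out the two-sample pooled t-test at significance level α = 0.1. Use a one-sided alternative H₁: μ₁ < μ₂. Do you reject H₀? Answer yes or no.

reject H₀: no

x̄₁=51.133, s₁=8.887, n₁=15
x̄₂=29.714, s₂=7.455, n₂=7
s_p² = [14·8.887² + 6·7.455²]/20 = 71.9581
SE = √(s_p²·(1/15+1/7)) = 3.8829
t = (51.133−29.714)/3.8829 = 5.5162
df = 20
p-value (one-sided, H₁ less) = 0.99999
At α=0.1: p ≥ α → fail to reject H₀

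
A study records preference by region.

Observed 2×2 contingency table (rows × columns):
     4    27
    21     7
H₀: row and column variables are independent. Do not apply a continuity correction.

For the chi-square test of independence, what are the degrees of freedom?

degrees of freedom = 1

df = (r−1)(c−1) = (2−1)·(2−1) = 1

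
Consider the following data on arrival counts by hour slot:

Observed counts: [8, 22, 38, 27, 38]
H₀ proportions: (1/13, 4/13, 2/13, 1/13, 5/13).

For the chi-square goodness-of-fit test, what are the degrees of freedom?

degrees of freedom = 4

df = k − 1 = 5 − 1 = 4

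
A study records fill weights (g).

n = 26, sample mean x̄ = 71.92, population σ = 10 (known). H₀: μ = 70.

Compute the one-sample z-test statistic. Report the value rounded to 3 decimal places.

test statistic = 0.979

SE = σ/√n = 10/√26 = 1.9612
z = (x̄−μ₀)/SE = (71.92−70)/1.9612 = 0.9790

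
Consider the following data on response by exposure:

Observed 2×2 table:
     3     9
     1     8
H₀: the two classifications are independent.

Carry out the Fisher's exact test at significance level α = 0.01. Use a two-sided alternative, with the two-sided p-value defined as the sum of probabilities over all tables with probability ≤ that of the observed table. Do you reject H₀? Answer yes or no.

Margins: r₁=12, r₂=9, c₁=4, c₂=17, n=21
p_obs = C(12,3)·C(9,1)/C(21,4); sum pmf over tables with pmf ≤ p_obs
p-value (two-sided) = 0.60301
At α=0.01: p ≥ α → fail to reject H₀

reject H₀: no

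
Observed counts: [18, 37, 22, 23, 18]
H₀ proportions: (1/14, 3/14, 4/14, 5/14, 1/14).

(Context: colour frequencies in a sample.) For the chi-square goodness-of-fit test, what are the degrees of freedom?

degrees of freedom = 4

df = k − 1 = 5 − 1 = 4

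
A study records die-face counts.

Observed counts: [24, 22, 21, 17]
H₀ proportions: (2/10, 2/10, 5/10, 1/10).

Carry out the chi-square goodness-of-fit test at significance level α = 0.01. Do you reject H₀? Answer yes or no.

n = 84; E_i = n·p_i = [16.80, 16.80, 42.00, 8.40]
χ² = (24−16.80)²/16.80 + (22−16.80)²/16.80 + (21−42.00)²/42.00 + (17−8.40)²/8.40 = 24.0000
df = 3
p-value (upper-tail) = 0.00002
At α=0.01: p < α → reject H₀

reject H₀: yes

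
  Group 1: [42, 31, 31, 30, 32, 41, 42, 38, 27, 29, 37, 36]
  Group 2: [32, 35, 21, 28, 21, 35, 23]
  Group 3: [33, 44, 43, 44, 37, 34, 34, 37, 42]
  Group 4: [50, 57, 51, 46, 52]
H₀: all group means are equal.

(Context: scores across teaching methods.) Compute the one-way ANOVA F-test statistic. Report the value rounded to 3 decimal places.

Group means [34.67, 27.86, 38.67, 51.20], grand mean 36.818
SSB = Σnᵢ(x̄ᵢ−x̄)² = 1682.585; SSW = ΣΣ(x−x̄ᵢ)² = 780.324
MSB = 1682.585/3 = 560.8618; MSW = 780.324/29 = 26.9077
F = MSB/MSW = 20.8439
df = (3, 29)

test statistic = 20.844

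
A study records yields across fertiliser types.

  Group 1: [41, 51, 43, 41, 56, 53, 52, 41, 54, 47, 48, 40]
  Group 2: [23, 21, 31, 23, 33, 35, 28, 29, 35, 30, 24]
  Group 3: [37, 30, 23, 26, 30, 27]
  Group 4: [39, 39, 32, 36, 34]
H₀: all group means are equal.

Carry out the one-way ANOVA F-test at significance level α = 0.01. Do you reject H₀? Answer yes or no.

reject H₀: yes

Group means [47.25, 28.36, 28.83, 36.00], grand mean 36.235
SSB = Σnᵢ(x̄ᵢ−x̄)² = 2466.489; SSW = ΣΣ(x−x̄ᵢ)² = 783.629
MSB = 2466.489/3 = 822.1630; MSW = 783.629/30 = 26.1210
F = MSB/MSW = 31.4752
df = (3, 30)
p-value (upper-tail) = 0.00000
At α=0.01: p < α → reject H₀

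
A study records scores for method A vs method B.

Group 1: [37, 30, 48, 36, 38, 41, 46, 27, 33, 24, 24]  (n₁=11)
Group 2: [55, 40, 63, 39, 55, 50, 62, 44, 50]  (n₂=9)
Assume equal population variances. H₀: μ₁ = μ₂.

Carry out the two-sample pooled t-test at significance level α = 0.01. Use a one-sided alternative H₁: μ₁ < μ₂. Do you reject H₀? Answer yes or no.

reject H₀: yes

x̄₁=34.909, s₁=8.215, n₁=11
x̄₂=50.889, s₂=8.753, n₂=9
s_p² = [10·8.215² + 8·8.753²]/18 = 71.5443
SE = √(s_p²·(1/11+1/9)) = 3.8018
t = (34.909−50.889)/3.8018 = -4.2033
df = 18
p-value (one-sided, H₁ less) = 0.00027
At α=0.01: p < α → reject H₀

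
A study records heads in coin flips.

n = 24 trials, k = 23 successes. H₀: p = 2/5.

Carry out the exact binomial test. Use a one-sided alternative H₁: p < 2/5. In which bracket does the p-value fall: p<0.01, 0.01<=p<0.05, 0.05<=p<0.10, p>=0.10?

Exact binomial: n=24, k=23, p₀=2/5=0.4000
P(X≤23) from Σ C(n,i)·p₀^i·(1−p₀)^(n−i)
p-value (one-sided, H₁ less) = 1.00000
→ bracket: p>=0.10

p-value bracket: p>=0.10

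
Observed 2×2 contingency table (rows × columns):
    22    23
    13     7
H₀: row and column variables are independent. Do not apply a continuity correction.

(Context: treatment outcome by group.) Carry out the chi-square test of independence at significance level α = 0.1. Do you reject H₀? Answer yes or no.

Row totals [45, 20], col totals [35, 30], n=65
χ² = (22−24.23)²/24.23 + (23−20.77)²/20.77 + (13−10.77)²/10.77 + (7−9.23)²/9.23 = 1.4462
df = 1
p-value (upper-tail) = 0.22914
At α=0.1: p ≥ α → fail to reject H₀

reject H₀: no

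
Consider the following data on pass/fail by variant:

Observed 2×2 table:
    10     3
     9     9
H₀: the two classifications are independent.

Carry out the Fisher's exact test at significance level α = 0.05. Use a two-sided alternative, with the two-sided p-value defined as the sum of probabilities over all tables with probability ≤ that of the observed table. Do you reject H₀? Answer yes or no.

Margins: r₁=13, r₂=18, c₁=19, c₂=12, n=31
p_obs = C(13,10)·C(18,9)/C(31,19); sum pmf over tables with pmf ≤ p_obs
p-value (two-sided) = 0.15815
At α=0.05: p ≥ α → fail to reject H₀

reject H₀: no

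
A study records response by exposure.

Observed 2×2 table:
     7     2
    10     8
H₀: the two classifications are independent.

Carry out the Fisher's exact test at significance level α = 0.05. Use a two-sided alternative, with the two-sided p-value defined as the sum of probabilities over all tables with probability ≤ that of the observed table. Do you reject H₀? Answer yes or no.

Margins: r₁=9, r₂=18, c₁=17, c₂=10, n=27
p_obs = C(9,7)·C(18,10)/C(27,17); sum pmf over tables with pmf ≤ p_obs
p-value (two-sided) = 0.40587
At α=0.05: p ≥ α → fail to reject H₀

reject H₀: no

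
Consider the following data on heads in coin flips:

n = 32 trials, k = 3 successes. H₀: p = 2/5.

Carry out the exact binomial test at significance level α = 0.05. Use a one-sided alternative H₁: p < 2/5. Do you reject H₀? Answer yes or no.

Exact binomial: n=32, k=3, p₀=2/5=0.4000
P(X≤3) from Σ C(n,i)·p₀^i·(1−p₀)^(n−i)
p-value (one-sided, H₁ less) = 0.00014
At α=0.05: p < α → reject H₀

reject H₀: yes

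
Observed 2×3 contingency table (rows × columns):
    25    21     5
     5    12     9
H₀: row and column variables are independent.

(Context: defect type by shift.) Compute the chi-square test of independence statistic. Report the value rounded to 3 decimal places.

Row totals [51, 26], col totals [30, 33, 14], n=77
χ² = (25−19.87)²/19.87 + (21−21.86)²/21.86 + (5−9.27)²/9.27 + (5−10.13)²/10.13 + (12−11.14)²/11.14 + (9−4.73)²/4.73 = 9.8524
df = 2

test statistic = 9.852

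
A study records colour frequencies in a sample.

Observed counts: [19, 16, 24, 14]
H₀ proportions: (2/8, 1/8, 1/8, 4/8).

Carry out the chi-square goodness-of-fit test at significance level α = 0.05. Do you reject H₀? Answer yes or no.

reject H₀: yes

n = 73; E_i = n·p_i = [18.25, 9.12, 9.12, 36.50]
χ² = (19−18.25)²/18.25 + (16−9.12)²/9.12 + (24−9.12)²/9.12 + (14−36.50)²/36.50 = 43.3288
df = 3
p-value (upper-tail) = 0.00000
At α=0.05: p < α → reject H₀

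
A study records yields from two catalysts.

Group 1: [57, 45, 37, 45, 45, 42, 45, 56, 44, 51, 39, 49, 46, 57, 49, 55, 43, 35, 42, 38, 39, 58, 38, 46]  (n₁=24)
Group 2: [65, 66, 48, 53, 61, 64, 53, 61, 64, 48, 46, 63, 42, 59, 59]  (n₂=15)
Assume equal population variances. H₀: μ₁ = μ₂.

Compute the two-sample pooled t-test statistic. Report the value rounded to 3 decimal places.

test statistic = -4.578

x̄₁=45.875, s₁=6.873, n₁=24
x̄₂=56.800, s₂=7.830, n₂=15
s_p² = [23·6.873² + 14·7.830²]/37 = 52.5682
SE = √(s_p²·(1/24+1/15)) = 2.3864
t = (45.875−56.800)/2.3864 = -4.5780
df = 37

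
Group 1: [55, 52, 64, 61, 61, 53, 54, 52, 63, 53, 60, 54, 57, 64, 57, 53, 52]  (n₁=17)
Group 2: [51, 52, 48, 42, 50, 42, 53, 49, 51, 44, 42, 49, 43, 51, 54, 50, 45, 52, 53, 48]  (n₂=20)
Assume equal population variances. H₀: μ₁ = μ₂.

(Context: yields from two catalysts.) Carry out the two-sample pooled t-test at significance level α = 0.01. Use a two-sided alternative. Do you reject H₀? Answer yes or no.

x̄₁=56.765, s₁=4.466, n₁=17
x̄₂=48.450, s₂=4.032, n₂=20
s_p² = [16·4.466² + 19·4.032²]/35 = 17.9431
SE = √(s_p²·(1/17+1/20)) = 1.3974
t = (56.765−48.450)/1.3974 = 5.9503
df = 35
p-value (two-sided) = 0.00000
At α=0.01: p < α → reject H₀

reject H₀: yes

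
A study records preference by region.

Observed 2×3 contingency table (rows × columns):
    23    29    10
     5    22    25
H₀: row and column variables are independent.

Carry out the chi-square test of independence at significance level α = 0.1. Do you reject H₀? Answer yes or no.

Row totals [62, 52], col totals [28, 51, 35], n=114
χ² = (23−15.23)²/15.23 + (29−27.74)²/27.74 + (10−19.04)²/19.04 + (5−12.77)²/12.77 + (22−23.26)²/23.26 + (25−15.96)²/15.96 = 18.2238
df = 2
p-value (upper-tail) = 0.00011
At α=0.1: p < α → reject H₀

reject H₀: yes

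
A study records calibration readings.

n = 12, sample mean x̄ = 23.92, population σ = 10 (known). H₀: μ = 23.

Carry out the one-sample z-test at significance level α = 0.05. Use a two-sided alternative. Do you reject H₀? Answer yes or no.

SE = σ/√n = 10/√12 = 2.8868
z = (x̄−μ₀)/SE = (23.92−23)/2.8868 = 0.3187
p-value (two-sided) = 0.74996
At α=0.05: p ≥ α → fail to reject H₀

reject H₀: no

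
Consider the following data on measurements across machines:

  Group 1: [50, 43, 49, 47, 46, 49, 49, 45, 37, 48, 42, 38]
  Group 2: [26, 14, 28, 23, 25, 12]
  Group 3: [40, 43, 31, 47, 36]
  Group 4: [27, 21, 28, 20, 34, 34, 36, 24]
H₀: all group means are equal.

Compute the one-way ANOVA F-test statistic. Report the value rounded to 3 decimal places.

Group means [45.25, 21.33, 39.40, 28.00], grand mean 35.226
SSB = Σnᵢ(x̄ᵢ−x̄)² = 2868.636; SSW = ΣΣ(x−x̄ᵢ)² = 854.783
MSB = 2868.636/3 = 956.2120; MSW = 854.783/27 = 31.6586
F = MSB/MSW = 30.2038
df = (3, 27)

test statistic = 30.204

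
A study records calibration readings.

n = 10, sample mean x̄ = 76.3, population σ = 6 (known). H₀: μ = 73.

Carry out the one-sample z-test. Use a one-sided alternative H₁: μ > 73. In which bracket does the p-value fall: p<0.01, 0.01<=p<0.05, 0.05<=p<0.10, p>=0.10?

p-value bracket: 0.01<=p<0.05

SE = σ/√n = 6/√10 = 1.8974
z = (x̄−μ₀)/SE = (76.3−73)/1.8974 = 1.7393
p-value (one-sided, H₁ greater) = 0.04100
→ bracket: 0.01<=p<0.05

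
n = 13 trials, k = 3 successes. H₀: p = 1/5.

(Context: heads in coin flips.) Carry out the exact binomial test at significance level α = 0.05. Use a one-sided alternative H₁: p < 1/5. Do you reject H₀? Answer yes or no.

reject H₀: no

Exact binomial: n=13, k=3, p₀=1/5=0.2000
P(X≤3) from Σ C(n,i)·p₀^i·(1−p₀)^(n−i)
p-value (one-sided, H₁ less) = 0.74732
At α=0.05: p ≥ α → fail to reject H₀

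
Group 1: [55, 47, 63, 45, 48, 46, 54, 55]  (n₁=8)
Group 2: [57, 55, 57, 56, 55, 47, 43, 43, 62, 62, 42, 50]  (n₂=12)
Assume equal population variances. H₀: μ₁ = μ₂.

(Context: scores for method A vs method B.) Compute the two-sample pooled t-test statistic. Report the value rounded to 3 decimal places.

test statistic = -0.254

x̄₁=51.625, s₁=6.186, n₁=8
x̄₂=52.417, s₂=7.217, n₂=12
s_p² = [7·6.186² + 11·7.217²]/18 = 46.7106
SE = √(s_p²·(1/8+1/12)) = 3.1195
t = (51.625−52.417)/3.1195 = -0.2538
df = 18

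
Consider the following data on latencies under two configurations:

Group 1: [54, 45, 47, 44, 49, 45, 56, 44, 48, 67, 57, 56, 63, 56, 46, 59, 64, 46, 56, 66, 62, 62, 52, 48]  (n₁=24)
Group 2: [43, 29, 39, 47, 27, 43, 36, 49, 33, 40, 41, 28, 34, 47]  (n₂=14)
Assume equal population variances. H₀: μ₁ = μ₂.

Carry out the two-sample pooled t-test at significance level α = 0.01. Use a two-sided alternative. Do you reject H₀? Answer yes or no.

reject H₀: yes

x̄₁=53.833, s₁=7.551, n₁=24
x̄₂=38.286, s₂=7.300, n₂=14
s_p² = [23·7.551² + 13·7.300²]/36 = 55.6720
SE = √(s_p²·(1/24+1/14)) = 2.5092
t = (53.833−38.286)/2.5092 = 6.1962
df = 36
p-value (two-sided) = 0.00000
At α=0.01: p < α → reject H₀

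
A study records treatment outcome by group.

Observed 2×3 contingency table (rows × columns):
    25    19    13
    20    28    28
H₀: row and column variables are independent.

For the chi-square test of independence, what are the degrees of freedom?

df = (r−1)(c−1) = (2−1)·(3−1) = 2

degrees of freedom = 2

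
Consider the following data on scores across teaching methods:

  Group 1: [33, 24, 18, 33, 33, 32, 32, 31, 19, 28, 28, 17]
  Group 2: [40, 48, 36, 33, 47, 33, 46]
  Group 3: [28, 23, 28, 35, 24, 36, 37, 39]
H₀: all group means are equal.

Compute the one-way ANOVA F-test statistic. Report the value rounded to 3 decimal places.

test statistic = 9.516

Group means [27.33, 40.43, 31.25], grand mean 31.889
SSB = Σnᵢ(x̄ᵢ−x̄)² = 762.786; SSW = ΣΣ(x−x̄ᵢ)² = 961.881
MSB = 762.786/2 = 381.3929; MSW = 961.881/24 = 40.0784
F = MSB/MSW = 9.5162
df = (2, 24)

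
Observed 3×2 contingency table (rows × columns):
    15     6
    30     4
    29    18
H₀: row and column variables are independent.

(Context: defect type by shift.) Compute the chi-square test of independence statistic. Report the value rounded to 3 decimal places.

test statistic = 6.991

Row totals [21, 34, 47], col totals [74, 28], n=102
χ² = (15−15.24)²/15.24 + (6−5.76)²/5.76 + (30−24.67)²/24.67 + (4−9.33)²/9.33 + (29−34.10)²/34.10 + (18−12.90)²/12.90 = 6.9906
df = 2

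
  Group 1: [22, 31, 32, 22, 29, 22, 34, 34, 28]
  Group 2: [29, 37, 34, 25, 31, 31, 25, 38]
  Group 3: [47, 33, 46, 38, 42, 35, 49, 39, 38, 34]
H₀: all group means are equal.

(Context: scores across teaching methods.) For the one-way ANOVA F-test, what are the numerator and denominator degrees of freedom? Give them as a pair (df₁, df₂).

degrees of freedom = [2, 24]

k = 3 groups, N = 27 total
df = (k−1, N−k) = (3−1, 27−3) = (2, 24)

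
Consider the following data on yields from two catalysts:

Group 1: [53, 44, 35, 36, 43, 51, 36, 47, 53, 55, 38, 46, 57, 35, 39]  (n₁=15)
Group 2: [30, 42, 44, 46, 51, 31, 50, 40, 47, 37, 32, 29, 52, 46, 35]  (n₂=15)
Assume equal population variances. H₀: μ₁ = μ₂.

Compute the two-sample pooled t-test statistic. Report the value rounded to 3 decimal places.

x̄₁=44.533, s₁=7.846, n₁=15
x̄₂=40.800, s₂=8.002, n₂=15
s_p² = [14·7.846² + 14·8.002²]/28 = 62.7905
SE = √(s_p²·(1/15+1/15)) = 2.8935
t = (44.533−40.800)/2.8935 = 1.2903
df = 28

test statistic = 1.290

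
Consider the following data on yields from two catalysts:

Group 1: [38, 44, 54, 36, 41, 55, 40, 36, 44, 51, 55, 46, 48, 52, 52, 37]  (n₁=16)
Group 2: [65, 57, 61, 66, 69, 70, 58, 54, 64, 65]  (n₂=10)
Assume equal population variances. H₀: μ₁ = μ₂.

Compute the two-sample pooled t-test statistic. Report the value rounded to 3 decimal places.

x̄₁=45.562, s₁=7.014, n₁=16
x̄₂=62.900, s₂=5.259, n₂=10
s_p² = [15·7.014² + 9·5.259²]/24 = 41.1182
SE = √(s_p²·(1/16+1/10)) = 2.5849
t = (45.562−62.900)/2.5849 = -6.7072
df = 24

test statistic = -6.707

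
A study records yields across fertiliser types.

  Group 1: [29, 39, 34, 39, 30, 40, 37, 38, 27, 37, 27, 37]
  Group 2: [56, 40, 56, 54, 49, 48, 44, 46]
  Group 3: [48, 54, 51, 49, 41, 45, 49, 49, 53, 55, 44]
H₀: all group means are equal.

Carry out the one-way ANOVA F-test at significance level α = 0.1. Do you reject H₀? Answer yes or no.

Group means [34.50, 49.12, 48.91], grand mean 43.387
SSB = Σnᵢ(x̄ᵢ−x̄)² = 1546.571; SSW = ΣΣ(x−x̄ᵢ)² = 690.784
MSB = 1546.571/2 = 773.2854; MSW = 690.784/28 = 24.6709
F = MSB/MSW = 31.3441
df = (2, 28)
p-value (upper-tail) = 0.00000
At α=0.1: p < α → reject H₀

reject H₀: yes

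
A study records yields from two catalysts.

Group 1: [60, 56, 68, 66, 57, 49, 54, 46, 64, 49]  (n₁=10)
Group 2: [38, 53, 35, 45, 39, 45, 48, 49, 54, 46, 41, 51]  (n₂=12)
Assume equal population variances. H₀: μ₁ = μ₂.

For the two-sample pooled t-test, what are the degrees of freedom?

df = n₁ + n₂ − 2 = 10 + 12 − 2 = 20

degrees of freedom = 20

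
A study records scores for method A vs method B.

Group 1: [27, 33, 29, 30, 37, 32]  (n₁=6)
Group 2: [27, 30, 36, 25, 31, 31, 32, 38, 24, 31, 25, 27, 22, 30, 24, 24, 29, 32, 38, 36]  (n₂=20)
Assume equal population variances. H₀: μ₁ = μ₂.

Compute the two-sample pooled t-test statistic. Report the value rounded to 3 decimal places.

test statistic = 0.808

x̄₁=31.333, s₁=3.502, n₁=6
x̄₂=29.600, s₂=4.860, n₂=20
s_p² = [5·3.502² + 19·4.860²]/24 = 21.2556
SE = √(s_p²·(1/6+1/20)) = 2.1460
t = (31.333−29.600)/2.1460 = 0.8077
df = 24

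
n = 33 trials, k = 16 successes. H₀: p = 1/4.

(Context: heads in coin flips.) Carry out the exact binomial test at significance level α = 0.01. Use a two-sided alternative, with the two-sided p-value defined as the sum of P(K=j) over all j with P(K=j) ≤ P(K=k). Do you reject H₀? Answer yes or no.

reject H₀: yes

Exact binomial: n=33, k=16, p₀=1/4=0.2500
P(X=j) = C(n,j)·p₀^j·(1−p₀)^(n−j); p = Σ P(X=j) over j with P(X=j) ≤ P(X=16)
p-value (two-sided) = 0.00390
At α=0.01: p < α → reject H₀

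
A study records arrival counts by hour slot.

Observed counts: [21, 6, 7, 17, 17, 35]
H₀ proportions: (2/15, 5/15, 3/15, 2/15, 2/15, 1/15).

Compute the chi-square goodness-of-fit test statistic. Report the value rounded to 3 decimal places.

n = 103; E_i = n·p_i = [13.73, 34.33, 20.60, 13.73, 13.73, 6.87]
χ² = (21−13.73)²/13.73 + (6−34.33)²/34.33 + (7−20.60)²/20.60 + (17−13.73)²/13.73 + (17−13.73)²/13.73 + (35−6.87)²/6.87 = 153.0243
df = 5

test statistic = 153.024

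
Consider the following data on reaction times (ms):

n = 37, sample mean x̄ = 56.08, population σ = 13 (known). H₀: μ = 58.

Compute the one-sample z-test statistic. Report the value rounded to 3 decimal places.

SE = σ/√n = 13/√37 = 2.1372
z = (x̄−μ₀)/SE = (56.08−58)/2.1372 = -0.8984

test statistic = -0.898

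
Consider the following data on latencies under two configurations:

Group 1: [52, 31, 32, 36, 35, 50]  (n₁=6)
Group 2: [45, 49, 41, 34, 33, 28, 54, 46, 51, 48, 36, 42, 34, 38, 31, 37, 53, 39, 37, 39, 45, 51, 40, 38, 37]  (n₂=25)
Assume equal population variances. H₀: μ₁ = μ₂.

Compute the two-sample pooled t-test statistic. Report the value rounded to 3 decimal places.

x̄₁=39.333, s₁=9.245, n₁=6
x̄₂=41.040, s₂=7.115, n₂=25
s_p² = [5·9.245² + 24·7.115²]/29 = 56.6308
SE = √(s_p²·(1/6+1/25)) = 3.4211
t = (39.333−41.040)/3.4211 = -0.4989
df = 29

test statistic = -0.499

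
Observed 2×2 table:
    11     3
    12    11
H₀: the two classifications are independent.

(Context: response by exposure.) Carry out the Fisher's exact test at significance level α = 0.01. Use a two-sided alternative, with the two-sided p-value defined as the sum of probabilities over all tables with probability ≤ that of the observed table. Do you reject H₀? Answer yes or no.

reject H₀: no

Margins: r₁=14, r₂=23, c₁=23, c₂=14, n=37
p_obs = C(14,11)·C(23,12)/C(37,23); sum pmf over tables with pmf ≤ p_obs
p-value (two-sided) = 0.16572
At α=0.01: p ≥ α → fail to reject H₀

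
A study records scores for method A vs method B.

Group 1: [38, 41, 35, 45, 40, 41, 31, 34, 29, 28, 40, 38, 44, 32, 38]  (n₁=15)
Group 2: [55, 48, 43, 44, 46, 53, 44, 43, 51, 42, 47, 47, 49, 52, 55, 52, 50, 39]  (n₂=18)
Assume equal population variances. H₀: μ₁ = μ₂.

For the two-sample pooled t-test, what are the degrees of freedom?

df = n₁ + n₂ − 2 = 15 + 18 − 2 = 31

degrees of freedom = 31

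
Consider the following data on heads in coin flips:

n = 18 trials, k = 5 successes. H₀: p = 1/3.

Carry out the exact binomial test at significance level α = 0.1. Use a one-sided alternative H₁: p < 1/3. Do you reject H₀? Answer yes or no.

reject H₀: no

Exact binomial: n=18, k=5, p₀=1/3=0.3333
P(X≤5) from Σ C(n,i)·p₀^i·(1−p₀)^(n−i)
p-value (one-sided, H₁ less) = 0.41224
At α=0.1: p ≥ α → fail to reject H₀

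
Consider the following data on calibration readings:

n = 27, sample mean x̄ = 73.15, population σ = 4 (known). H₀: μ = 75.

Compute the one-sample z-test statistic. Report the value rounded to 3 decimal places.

SE = σ/√n = 4/√27 = 0.7698
z = (x̄−μ₀)/SE = (73.15−75)/0.7698 = -2.4032

test statistic = -2.403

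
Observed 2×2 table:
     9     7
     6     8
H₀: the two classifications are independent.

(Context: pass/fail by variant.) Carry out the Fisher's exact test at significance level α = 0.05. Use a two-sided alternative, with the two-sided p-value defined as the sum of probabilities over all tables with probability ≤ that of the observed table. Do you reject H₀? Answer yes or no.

Margins: r₁=16, r₂=14, c₁=15, c₂=15, n=30
p_obs = C(16,9)·C(14,6)/C(30,15); sum pmf over tables with pmf ≤ p_obs
p-value (two-sided) = 0.71525
At α=0.05: p ≥ α → fail to reject H₀

reject H₀: no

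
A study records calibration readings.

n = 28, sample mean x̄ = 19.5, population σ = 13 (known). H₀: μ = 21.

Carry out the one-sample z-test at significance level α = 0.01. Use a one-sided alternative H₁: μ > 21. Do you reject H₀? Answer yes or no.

reject H₀: no

SE = σ/√n = 13/√28 = 2.4568
z = (x̄−μ₀)/SE = (19.5−21)/2.4568 = -0.6106
p-value (one-sided, H₁ greater) = 0.72925
At α=0.01: p ≥ α → fail to reject H₀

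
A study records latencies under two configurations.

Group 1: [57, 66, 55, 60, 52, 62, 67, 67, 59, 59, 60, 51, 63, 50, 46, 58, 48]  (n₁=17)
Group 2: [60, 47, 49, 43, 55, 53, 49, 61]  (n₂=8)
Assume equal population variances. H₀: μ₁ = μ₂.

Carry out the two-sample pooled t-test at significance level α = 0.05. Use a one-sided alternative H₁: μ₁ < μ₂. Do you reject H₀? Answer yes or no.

x̄₁=57.647, s₁=6.509, n₁=17
x̄₂=52.125, s₂=6.312, n₂=8
s_p² = [16·6.509² + 7·6.312²]/23 = 41.5981
SE = √(s_p²·(1/17+1/8)) = 2.7653
t = (57.647−52.125)/2.7653 = 1.9969
df = 23
p-value (one-sided, H₁ less) = 0.97110
At α=0.05: p ≥ α → fail to reject H₀

reject H₀: no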